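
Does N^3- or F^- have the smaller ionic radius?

F^-

These species are isoelectronic with 10 electrons. The only difference is the number of protons: F^- (Z=9), N^3- (Z=7). The strongest nuclear pull (F^-) gives the smallest ion.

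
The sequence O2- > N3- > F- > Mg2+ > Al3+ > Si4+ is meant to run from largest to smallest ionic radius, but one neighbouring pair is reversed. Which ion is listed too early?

O2-

The pair O2-, N3- is the wrong way round — they are isoelectronic (10 e⁻) and O has more protons than N (8 vs 7), making O2- smaller. All other adjacent pairs agree with periodic trends, so O2- is the misplaced ion.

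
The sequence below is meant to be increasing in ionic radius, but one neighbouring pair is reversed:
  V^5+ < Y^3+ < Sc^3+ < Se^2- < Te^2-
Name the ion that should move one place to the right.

Y^3+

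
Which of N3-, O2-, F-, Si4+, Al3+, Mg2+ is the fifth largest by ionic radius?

Al3+

All of these have 10 electrons (isoelectronic). With the same electron cloud, the ion with the most protons pulls it in tightest. Nuclear charges: Si4+ (Z=14), Al3+ (Z=13), Mg2+ (Z=12), F- (Z=9), O2- (Z=8), N3- (Z=7). Highest Z is smallest.
That gives Si4+ < Al3+ < Mg2+ < F- < O2- < N3-. From the largest end, number 5 is Al3+.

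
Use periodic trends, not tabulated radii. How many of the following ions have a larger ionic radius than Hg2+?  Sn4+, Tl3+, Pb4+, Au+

First list Z and electron count for each: Sn4+: 46 e⁻, Z=50, Pb4+: 78 e⁻, Z=82, Tl3+: 78 e⁻, Z=81, Hg2+: 78 e⁻, Z=80, Au+: 78 e⁻, Z=79. Sn4+ < Pb4+ (same group, period 5 vs 6); Pb4+ < Tl3+ (both 78 e⁻, Z=82>81); Tl3+ < Hg2+ (both 78 e⁻, Z=81>80); Hg2+ < Au+ (both 78 e⁻, Z=80>79).
Overall: Sn4+ < Pb4+ < Tl3+ < Hg2+ < Au+. Hg2+ has 3 below it and 1 above. So 1 is larger.

1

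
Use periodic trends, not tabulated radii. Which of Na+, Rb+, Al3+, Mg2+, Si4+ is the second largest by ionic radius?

Na+

Electron counts and nuclear charges: Si4+ has 10 e⁻ (Z=14), Al3+ has 10 e⁻ (Z=13), Mg2+ has 10 e⁻ (Z=12), Na+ has 10 e⁻ (Z=11), Rb+ has 36 e⁻ (Z=37). Si4+ < Al3+ (both 10 e⁻, Z=14>13); Al3+ < Mg2+ (isoelectronic, higher Z=13 is smaller); Mg2+ < Na+ (isoelectronic, higher Z=12 is smaller); Na+ < Rb+ (same group, 2 shells fewer).
So the order is Si4+ < Al3+ < Mg2+ < Na+ < Rb+; the 2nd-largest ion is Na+.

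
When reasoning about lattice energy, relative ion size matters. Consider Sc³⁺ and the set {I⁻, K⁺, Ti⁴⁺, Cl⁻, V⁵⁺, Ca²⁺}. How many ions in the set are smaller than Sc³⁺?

Tabulating Z and e⁻: V⁵⁺ has 18 e⁻ (Z=23), Ti⁴⁺ has 18 e⁻ (Z=22), Sc³⁺ has 18 e⁻ (Z=21), Ca²⁺ has 18 e⁻ (Z=20), K⁺ has 18 e⁻ (Z=19), Cl⁻ has 18 e⁻ (Z=17), I⁻ has 54 e⁻ (Z=53). V⁵⁺ < Ti⁴⁺ (both 18 e⁻, Z=23>22); Ti⁴⁺ < Sc³⁺ (isoelectronic, higher Z=22 is smaller); Sc³⁺ < Ca²⁺ (both 18 e⁻, Z=21>20); Ca²⁺ < K⁺ (both 18 e⁻, Z=20>19); K⁺ < Cl⁻ (isoelectronic, higher Z=19 is smaller); Cl⁻ < I⁻ (same group, 2 shells fewer).
Overall: V⁵⁺ < Ti⁴⁺ < Sc³⁺ < Ca²⁺ < K⁺ < Cl⁻ < I⁻. Sc³⁺ has 2 below it and 4 above. Count: 2.

2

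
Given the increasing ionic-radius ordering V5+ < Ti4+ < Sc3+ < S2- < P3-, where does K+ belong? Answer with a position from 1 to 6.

4

Isoelectronic series (18 e⁻ each). Size is set by nuclear charge: more protons means a smaller ion. V5+ (Z=23), Ti4+ (Z=22), Sc3+ (Z=21), K+ (Z=19), S2- (Z=16), P3- (Z=15).
With K+ included the full order is V5+ < Ti4+ < Sc3+ < K+ < S2- < P3-, so it takes position 4.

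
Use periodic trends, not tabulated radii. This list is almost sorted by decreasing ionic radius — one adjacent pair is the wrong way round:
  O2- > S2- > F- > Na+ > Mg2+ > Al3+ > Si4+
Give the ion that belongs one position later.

O2-

The pair O2-, S2- is the wrong way round — O2- and S2- are in one column with the same charge; the lighter period-2 ion has one fewer shell and is smaller. All other adjacent pairs agree with periodic trends, so O2- is the misplaced ion.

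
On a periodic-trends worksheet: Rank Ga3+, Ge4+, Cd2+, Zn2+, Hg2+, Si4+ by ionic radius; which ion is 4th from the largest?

Ga3+

Work out protons and electrons: Si4+ (Z=14, 10 e⁻), Ge4+ (Z=32, 28 e⁻), Ga3+ (Z=31, 28 e⁻), Zn2+ (Z=30, 28 e⁻), Cd2+ (Z=48, 46 e⁻), Hg2+ (Z=80, 78 e⁻). Si4+ < Ge4+ (same group, period 3 vs 4); Ge4+ < Ga3+ (both 28 e⁻, Z=32>31); Ga3+ < Zn2+ (both 28 e⁻, Z=31>30); Zn2+ < Cd2+ (same group, 1 shell fewer); Cd2+ < Hg2+ (same group, period 5 vs 6).
Ordering: Si4+ < Ge4+ < Ga3+ < Zn2+ < Cd2+ < Hg2+. The 4th largest is Ga3+.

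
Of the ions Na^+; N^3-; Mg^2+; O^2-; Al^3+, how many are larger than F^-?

2

All of these have 10 electrons (isoelectronic). With the same electron cloud, the ion with the most protons pulls it in tightest. Nuclear charges: Al^3+ (Z=13), Mg^2+ (Z=12), Na^+ (Z=11), F^- (Z=9), O^2- (Z=8), N^3- (Z=7). Highest Z is smallest.
Relative to F^-, the ions that are larger are O^2-, N^3-. That's 2.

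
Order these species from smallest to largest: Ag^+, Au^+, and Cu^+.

These ions sit in one column with identical charge. Each step down the periodic table adds a principal shell, increasing the radius.

Cu^+ < Ag^+ < Au^+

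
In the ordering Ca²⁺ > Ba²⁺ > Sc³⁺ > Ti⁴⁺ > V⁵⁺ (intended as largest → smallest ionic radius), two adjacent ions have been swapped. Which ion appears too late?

Ba²⁺

Scanning neighbour by neighbour, only Ca²⁺/Ba²⁺ violates a trend: Ca²⁺ and Ba²⁺ are in one column with the same charge; the lighter period-4 ion has 2 fewer shells and is smaller. That makes Ba²⁺ the one sitting a position late relative to where it belongs.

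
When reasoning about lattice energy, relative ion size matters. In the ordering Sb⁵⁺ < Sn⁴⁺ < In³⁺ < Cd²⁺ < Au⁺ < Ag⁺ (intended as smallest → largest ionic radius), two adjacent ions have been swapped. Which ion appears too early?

Au⁺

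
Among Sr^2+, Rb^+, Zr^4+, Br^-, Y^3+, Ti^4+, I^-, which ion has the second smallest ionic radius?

Zr^4+

Tabulating Z and e⁻: Ti^4+ has 18 e⁻ (Z=22), Zr^4+ has 36 e⁻ (Z=40), Y^3+ has 36 e⁻ (Z=39), Sr^2+ has 36 e⁻ (Z=38), Rb^+ has 36 e⁻ (Z=37), Br^- has 36 e⁻ (Z=35), I^- has 54 e⁻ (Z=53). Ti^4+ < Zr^4+ (same group, period 4 vs 5); Zr^4+ < Y^3+ (both 36 e⁻, Z=40>39); Y^3+ < Sr^2+ (isoelectronic, higher Z=39 is smaller); Sr^2+ < Rb^+ (isoelectronic, higher Z=38 is smaller); Rb^+ < Br^- (isoelectronic, higher Z=37 is smaller); Br^- < I^- (same group, 1 shell fewer).
So the order is Ti^4+ < Zr^4+ < Y^3+ < Sr^2+ < Rb^+ < Br^- < I^-; the 2nd-smallest ion is Zr^4+.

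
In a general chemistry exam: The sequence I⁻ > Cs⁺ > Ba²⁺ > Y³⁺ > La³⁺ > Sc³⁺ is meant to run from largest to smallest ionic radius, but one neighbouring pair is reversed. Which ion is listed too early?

Y³⁺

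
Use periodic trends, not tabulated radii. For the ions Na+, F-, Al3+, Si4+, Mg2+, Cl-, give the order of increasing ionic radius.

Si4+ < Al3+ < Mg2+ < Na+ < F- < Cl-

First list Z and electron count for each: Si4+: 10 e⁻, Z=14, Al3+: 10 e⁻, Z=13, Mg2+: 10 e⁻, Z=12, Na+: 10 e⁻, Z=11, F-: 10 e⁻, Z=9, Cl-: 18 e⁻, Z=17. Si4+ < Al3+ (both 10 e⁻, Z=14>13); Al3+ < Mg2+ (isoelectronic, higher Z=13 is smaller); Mg2+ < Na+ (both 10 e⁻, Z=12>11); Na+ < F- (both 10 e⁻, Z=11>9); F- < Cl- (same group, 1 shell fewer).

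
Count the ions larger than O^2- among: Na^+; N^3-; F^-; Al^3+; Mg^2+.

Isoelectronic series (10 e⁻ each). Size is set by nuclear charge: more protons means a smaller ion. Al^3+ (Z=13), Mg^2+ (Z=12), Na^+ (Z=11), F^- (Z=9), O^2- (Z=8), N^3- (Z=7).
Relative to O^2-, the ions that are larger are N^3-. So 1 is larger.

1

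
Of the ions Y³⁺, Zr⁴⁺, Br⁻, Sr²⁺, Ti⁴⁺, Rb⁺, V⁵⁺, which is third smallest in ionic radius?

Zr⁴⁺

Work out protons and electrons: V⁵⁺: 18 e⁻, Z=23, Ti⁴⁺: 18 e⁻, Z=22, Zr⁴⁺: 36 e⁻, Z=40, Y³⁺: 36 e⁻, Z=39, Sr²⁺: 36 e⁻, Z=38, Rb⁺: 36 e⁻, Z=37, Br⁻: 36 e⁻, Z=35. V⁵⁺ < Ti⁴⁺ (both 18 e⁻, Z=23>22); Ti⁴⁺ < Zr⁴⁺ (same group, period 4 vs 5); Zr⁴⁺ < Y³⁺ (isoelectronic, higher Z=40 is smaller); Y³⁺ < Sr²⁺ (both 36 e⁻, Z=39>38); Sr²⁺ < Rb⁺ (both 36 e⁻, Z=38>37); Rb⁺ < Br⁻ (isoelectronic, higher Z=37 is smaller).
That gives V⁵⁺ < Ti⁴⁺ < Zr⁴⁺ < Y³⁺ < Sr²⁺ < Rb⁺ < Br⁻. From the smallest end, number 3 is Zr⁴⁺.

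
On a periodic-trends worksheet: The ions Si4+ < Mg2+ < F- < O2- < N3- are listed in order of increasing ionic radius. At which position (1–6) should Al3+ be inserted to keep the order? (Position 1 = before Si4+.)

2

Isoelectronic series (10 e⁻ each). Size is set by nuclear charge: more protons means a smaller ion. Si4+ (Z=14), Al3+ (Z=13), Mg2+ (Z=12), F- (Z=9), O2- (Z=8), N3- (Z=7).
Putting Al3+ in gives Si4+ < Al3+ < Mg2+ < F- < O2- < N3-; it lands at slot 2.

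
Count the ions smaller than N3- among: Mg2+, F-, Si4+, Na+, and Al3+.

Each ion has 10 electrons. The ranking follows nuclear charge in reverse — greater Z gives a smaller radius. Si4+ (Z=14), Al3+ (Z=13), Mg2+ (Z=12), Na+ (Z=11), F- (Z=9), N3- (Z=7).
Ordering all of them (including N3-) by radius gives Si4+ < Al3+ < Mg2+ < Na+ < F- < N3-. That's 5.

5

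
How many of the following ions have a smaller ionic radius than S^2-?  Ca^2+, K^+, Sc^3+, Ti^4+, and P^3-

4

All of these have 18 electrons (isoelectronic). With the same electron cloud, the ion with the most protons pulls it in tightest. Nuclear charges: Ti^4+ (Z=22), Sc^3+ (Z=21), Ca^2+ (Z=20), K^+ (Z=19), S^2- (Z=16), P^3- (Z=15). Highest Z is smallest.
Relative to S^2-, the ions that are smaller are Ti^4+, Sc^3+, Ca^2+, K^+. So 4 are smaller.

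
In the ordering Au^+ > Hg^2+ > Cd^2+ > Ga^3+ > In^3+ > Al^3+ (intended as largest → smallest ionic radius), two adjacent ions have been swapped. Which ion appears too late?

Check each adjacent pair. Ga^3+ and In^3+ are reversed: both in group 13 with the same charge; Ga^3+ (period 4) has the smaller radius. No other neighbouring pair contradicts the periodic trends, so In^3+ is the ion listed too late.

In^3+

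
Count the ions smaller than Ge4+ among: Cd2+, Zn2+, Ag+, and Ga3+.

0

First list Z and electron count for each: Ge4+: 28 e⁻, Z=32, Ga3+: 28 e⁻, Z=31, Zn2+: 28 e⁻, Z=30, Cd2+: 46 e⁻, Z=48, Ag+: 46 e⁻, Z=47. Ge4+ < Ga3+ (both 28 e⁻, Z=32>31); Ga3+ < Zn2+ (isoelectronic, higher Z=31 is smaller); Zn2+ < Cd2+ (same group, 1 shell fewer); Cd2+ < Ag+ (both 46 e⁻, Z=48>47).
Placing each against Ge4+: smaller — none; larger — Ga3+, Zn2+, Cd2+, Ag+. So 0 are smaller.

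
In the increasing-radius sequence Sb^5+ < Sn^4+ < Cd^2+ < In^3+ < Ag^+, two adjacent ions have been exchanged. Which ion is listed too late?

Compare adjacent ions: both have 46 electrons but Z(In)=49 > Z(Cd)=48, so In^3+ should be the smaller of the two — yet in this increasing list Cd^2+ sits before In^3+. Nothing else is reversed, so In^3+ should move one place to the left.

In^3+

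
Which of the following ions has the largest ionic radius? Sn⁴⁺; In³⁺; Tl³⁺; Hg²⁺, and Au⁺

Sn⁴⁺ has 46 e⁻ (Z=50), In³⁺ has 46 e⁻ (Z=49), Tl³⁺ has 78 e⁻ (Z=81), Hg²⁺ has 78 e⁻ (Z=80), Au⁺ has 78 e⁻ (Z=79). Sn⁴⁺ < In³⁺ (both 46 e⁻, Z=50>49); In³⁺ < Tl³⁺ (same group, 1 shell fewer); Tl³⁺ < Hg²⁺ (isoelectronic, higher Z=81 is smaller); Hg²⁺ < Au⁺ (both 78 e⁻, Z=80>79).

Au⁺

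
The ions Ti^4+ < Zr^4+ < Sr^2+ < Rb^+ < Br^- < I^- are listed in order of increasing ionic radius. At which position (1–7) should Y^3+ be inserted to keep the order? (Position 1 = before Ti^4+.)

3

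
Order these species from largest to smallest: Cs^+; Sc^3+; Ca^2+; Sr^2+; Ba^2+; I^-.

I^- > Cs^+ > Ba^2+ > Sr^2+ > Ca^2+ > Sc^3+

Electron counts and nuclear charges: Sc^3+: 18 e⁻, Z=21, Ca^2+: 18 e⁻, Z=20, Sr^2+: 36 e⁻, Z=38, Ba^2+: 54 e⁻, Z=56, Cs^+: 54 e⁻, Z=55, I^-: 54 e⁻, Z=53. Sc^3+ < Ca^2+ (isoelectronic, higher Z=21 is smaller); Ca^2+ < Sr^2+ (same group, period 4 vs 5); Sr^2+ < Ba^2+ (same group, 1 shell fewer); Ba^2+ < Cs^+ (isoelectronic, higher Z=56 is smaller); Cs^+ < I^- (isoelectronic, higher Z=55 is smaller).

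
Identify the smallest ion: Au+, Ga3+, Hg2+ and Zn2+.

Ga3+

Electron counts and nuclear charges: Ga3+: 28 e⁻, Z=31, Zn2+: 28 e⁻, Z=30, Hg2+: 78 e⁻, Z=80, Au+: 78 e⁻, Z=79. Ga3+ < Zn2+ (isoelectronic, higher Z=31 is smaller); Zn2+ < Hg2+ (same group, period 4 vs 6); Hg2+ < Au+ (isoelectronic, higher Z=80 is smaller).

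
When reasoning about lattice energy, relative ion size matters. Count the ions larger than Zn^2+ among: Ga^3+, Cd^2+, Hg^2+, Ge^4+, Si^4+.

2

Work out protons and electrons: Si^4+: 10 e⁻, Z=14, Ge^4+: 28 e⁻, Z=32, Ga^3+: 28 e⁻, Z=31, Zn^2+: 28 e⁻, Z=30, Cd^2+: 46 e⁻, Z=48, Hg^2+: 78 e⁻, Z=80. Si^4+ < Ge^4+ (same group, 1 shell fewer); Ge^4+ < Ga^3+ (isoelectronic, higher Z=32 is smaller); Ga^3+ < Zn^2+ (both 28 e⁻, Z=31>30); Zn^2+ < Cd^2+ (same group, 1 shell fewer); Cd^2+ < Hg^2+ (same group, 1 shell fewer).
Relative to Zn^2+, the ions that are larger are Cd^2+, Hg^2+. Count: 2.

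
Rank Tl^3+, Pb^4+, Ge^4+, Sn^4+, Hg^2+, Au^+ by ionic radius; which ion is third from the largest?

First list Z and electron count for each: Ge^4+ has 28 e⁻ (Z=32), Sn^4+ has 46 e⁻ (Z=50), Pb^4+ has 78 e⁻ (Z=82), Tl^3+ has 78 e⁻ (Z=81), Hg^2+ has 78 e⁻ (Z=80), Au^+ has 78 e⁻ (Z=79). Ge^4+ < Sn^4+ (same group, period 4 vs 5); Sn^4+ < Pb^4+ (same group, period 5 vs 6); Pb^4+ < Tl^3+ (both 78 e⁻, Z=82>81); Tl^3+ < Hg^2+ (both 78 e⁻, Z=81>80); Hg^2+ < Au^+ (isoelectronic, higher Z=80 is smaller).
Ordering: Ge^4+ < Sn^4+ < Pb^4+ < Tl^3+ < Hg^2+ < Au^+. The third largest is Tl^3+.

Tl^3+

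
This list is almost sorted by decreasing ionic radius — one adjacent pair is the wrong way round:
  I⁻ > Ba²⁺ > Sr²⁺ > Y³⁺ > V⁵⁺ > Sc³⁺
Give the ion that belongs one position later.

V⁵⁺

The pair V⁵⁺, Sc³⁺ is the wrong way round — V⁵⁺ and Sc³⁺ share 18 electrons; the higher nuclear charge on V (Z=23) contracts it more, so V⁵⁺ < Sc³⁺. All other adjacent pairs agree with periodic trends, so V⁵⁺ is the misplaced ion.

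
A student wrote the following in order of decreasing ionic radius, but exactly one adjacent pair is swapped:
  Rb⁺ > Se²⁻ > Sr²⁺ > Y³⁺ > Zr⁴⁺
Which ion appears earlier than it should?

Rb⁺

Scanning neighbour by neighbour, only Rb⁺/Se²⁻ violates a trend: both have 36 electrons but Z(Rb)=37 > Z(Se)=34, so Rb⁺ should be the smaller of the two. That makes Rb⁺ the one sitting a position early relative to where it belongs.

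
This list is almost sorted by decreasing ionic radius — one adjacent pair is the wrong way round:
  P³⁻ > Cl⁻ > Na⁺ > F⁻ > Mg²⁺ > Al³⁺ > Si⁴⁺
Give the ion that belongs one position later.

The pair Na⁺, F⁻ is the wrong way round — both have 10 electrons but Z(Na)=11 > Z(F)=9, so Na⁺ should be the smaller of the two. All other adjacent pairs agree with periodic trends, so Na⁺ is the misplaced ion.

Na⁺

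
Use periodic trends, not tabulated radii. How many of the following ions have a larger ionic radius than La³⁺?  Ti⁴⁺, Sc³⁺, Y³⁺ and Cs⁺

First list Z and electron count for each: Ti⁴⁺ (Z=22, 18 e⁻), Sc³⁺ (Z=21, 18 e⁻), Y³⁺ (Z=39, 36 e⁻), La³⁺ (Z=57, 54 e⁻), Cs⁺ (Z=55, 54 e⁻). Ti⁴⁺ < Sc³⁺ (both 18 e⁻, Z=22>21); Sc³⁺ < Y³⁺ (same group, 1 shell fewer); Y³⁺ < La³⁺ (same group, 1 shell fewer); La³⁺ < Cs⁺ (isoelectronic, higher Z=57 is smaller).
Placing each against La³⁺: smaller — Ti⁴⁺, Sc³⁺, Y³⁺; larger — Cs⁺. So 1 is larger.

1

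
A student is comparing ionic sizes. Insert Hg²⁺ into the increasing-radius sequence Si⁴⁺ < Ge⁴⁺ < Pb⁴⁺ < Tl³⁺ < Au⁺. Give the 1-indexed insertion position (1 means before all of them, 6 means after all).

5

Tabulating Z and e⁻: Si⁴⁺ has 10 e⁻ (Z=14), Ge⁴⁺ has 28 e⁻ (Z=32), Pb⁴⁺ has 78 e⁻ (Z=82), Tl³⁺ has 78 e⁻ (Z=81), Hg²⁺ has 78 e⁻ (Z=80), Au⁺ has 78 e⁻ (Z=79). Si⁴⁺ < Ge⁴⁺ (same group, period 3 vs 4); Ge⁴⁺ < Pb⁴⁺ (same group, period 4 vs 6); Pb⁴⁺ < Tl³⁺ (both 78 e⁻, Z=82>81); Tl³⁺ < Hg²⁺ (isoelectronic, higher Z=81 is smaller); Hg²⁺ < Au⁺ (isoelectronic, higher Z=80 is smaller).
Merged order: Si⁴⁺ < Ge⁴⁺ < Pb⁴⁺ < Tl³⁺ < Hg²⁺ < Au⁺ — Hg²⁺ is number 5.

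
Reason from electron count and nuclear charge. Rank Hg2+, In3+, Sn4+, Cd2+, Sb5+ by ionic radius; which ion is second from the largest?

First list Z and electron count for each: Sb5+ (Z=51, 46 e⁻), Sn4+ (Z=50, 46 e⁻), In3+ (Z=49, 46 e⁻), Cd2+ (Z=48, 46 e⁻), Hg2+ (Z=80, 78 e⁻). Sb5+ < Sn4+ (isoelectronic, higher Z=51 is smaller); Sn4+ < In3+ (both 46 e⁻, Z=50>49); In3+ < Cd2+ (isoelectronic, higher Z=49 is smaller); Cd2+ < Hg2+ (same group, period 5 vs 6).
So the order is Sb5+ < Sn4+ < In3+ < Cd2+ < Hg2+; the 2nd-largest ion is Cd2+.

Cd2+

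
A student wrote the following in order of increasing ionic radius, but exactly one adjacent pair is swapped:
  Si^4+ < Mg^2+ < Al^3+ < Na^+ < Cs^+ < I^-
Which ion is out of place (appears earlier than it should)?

Mg^2+

Check each adjacent pair. Mg^2+ and Al^3+ are reversed: both have 10 electrons but Z(Al)=13 > Z(Mg)=12, so Al^3+ should be the smaller of the two. No other neighbouring pair contradicts the periodic trends, so Mg^2+ is the ion listed too early.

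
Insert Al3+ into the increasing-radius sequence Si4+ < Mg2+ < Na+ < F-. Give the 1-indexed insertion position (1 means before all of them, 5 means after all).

2

Each ion has 10 electrons. The ranking follows nuclear charge in reverse — greater Z gives a smaller radius. Si4+ (Z=14), Al3+ (Z=13), Mg2+ (Z=12), Na+ (Z=11), F- (Z=9).
The complete sequence is Si4+ < Al3+ < Mg2+ < Na+ < F-. Al3+ sits at position 2.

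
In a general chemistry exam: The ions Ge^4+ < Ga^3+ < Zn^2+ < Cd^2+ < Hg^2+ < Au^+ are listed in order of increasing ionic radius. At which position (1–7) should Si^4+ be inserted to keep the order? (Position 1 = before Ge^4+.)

1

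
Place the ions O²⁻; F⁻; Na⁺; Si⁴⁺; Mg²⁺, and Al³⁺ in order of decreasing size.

All of these have 10 electrons (isoelectronic). With the same electron cloud, the ion with the most protons pulls it in tightest. Nuclear charges: Si⁴⁺ (Z=14), Al³⁺ (Z=13), Mg²⁺ (Z=12), Na⁺ (Z=11), F⁻ (Z=9), O²⁻ (Z=8). Highest Z is smallest.

O²⁻ > F⁻ > Na⁺ > Mg²⁺ > Al³⁺ > Si⁴⁺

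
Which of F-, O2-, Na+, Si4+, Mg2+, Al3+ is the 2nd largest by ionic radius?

F-

Each ion has 10 electrons. The ranking follows nuclear charge in reverse — greater Z gives a smaller radius. Si4+ (Z=14), Al3+ (Z=13), Mg2+ (Z=12), Na+ (Z=11), F- (Z=9), O2- (Z=8).
That gives Si4+ < Al3+ < Mg2+ < Na+ < F- < O2-. From the largest end, number 2 is F-.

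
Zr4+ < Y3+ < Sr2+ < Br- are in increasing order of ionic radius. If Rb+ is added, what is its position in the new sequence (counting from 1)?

4

Isoelectronic series (36 e⁻ each). Size is set by nuclear charge: more protons means a smaller ion. Zr4+ (Z=40), Y3+ (Z=39), Sr2+ (Z=38), Rb+ (Z=37), Br- (Z=35).
The complete sequence is Zr4+ < Y3+ < Sr2+ < Rb+ < Br-. Rb+ sits at position 4.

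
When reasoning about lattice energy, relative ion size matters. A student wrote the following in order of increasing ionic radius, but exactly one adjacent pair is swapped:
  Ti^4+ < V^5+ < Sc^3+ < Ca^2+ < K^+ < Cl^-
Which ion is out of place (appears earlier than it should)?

Scanning neighbour by neighbour, only Ti^4+/V^5+ violates a trend: they are isoelectronic (18 e⁻) and V has more protons than Ti (23 vs 22), making V^5+ smaller. That makes Ti^4+ the one sitting a position early relative to where it belongs.

Ti^4+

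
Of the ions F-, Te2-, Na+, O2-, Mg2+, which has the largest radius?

Electron counts and nuclear charges: Mg2+ (Z=12, 10 e⁻), Na+ (Z=11, 10 e⁻), F- (Z=9, 10 e⁻), O2- (Z=8, 10 e⁻), Te2- (Z=52, 54 e⁻). Mg2+ < Na+ (both 10 e⁻, Z=12>11); Na+ < F- (both 10 e⁻, Z=11>9); F- < O2- (isoelectronic, higher Z=9 is smaller); O2- < Te2- (same group, period 2 vs 5).

Te2-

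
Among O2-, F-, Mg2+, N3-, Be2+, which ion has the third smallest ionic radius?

F-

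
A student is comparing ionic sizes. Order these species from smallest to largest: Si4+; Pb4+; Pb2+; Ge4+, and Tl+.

Electron counts and nuclear charges: Si4+ has 10 e⁻ (Z=14), Ge4+ has 28 e⁻ (Z=32), Pb4+ has 78 e⁻ (Z=82), Pb2+ has 80 e⁻ (Z=82), Tl+ has 80 e⁻ (Z=81). Si4+ < Ge4+ (same group, 1 shell fewer); Ge4+ < Pb4+ (same group, period 4 vs 6); Pb4+ < Pb2+ (same element, +4 vs +2); Pb2+ < Tl+ (both 80 e⁻, Z=82>81).

Si4+ < Ge4+ < Pb4+ < Pb2+ < Tl+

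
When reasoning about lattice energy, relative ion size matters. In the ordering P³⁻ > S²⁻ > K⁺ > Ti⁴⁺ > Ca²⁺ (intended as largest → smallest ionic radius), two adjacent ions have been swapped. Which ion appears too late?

Ca²⁺

Check each adjacent pair. Ti⁴⁺ and Ca²⁺ are reversed: both have 18 electrons but Z(Ti)=22 > Z(Ca)=20, so Ti⁴⁺ should be the smaller of the two. No other neighbouring pair contradicts the periodic trends, so Ca²⁺ is the ion listed too late.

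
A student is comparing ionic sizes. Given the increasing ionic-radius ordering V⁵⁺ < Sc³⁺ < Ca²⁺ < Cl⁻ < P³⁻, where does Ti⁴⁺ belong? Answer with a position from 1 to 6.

2

All of these have 18 electrons (isoelectronic). With the same electron cloud, the ion with the most protons pulls it in tightest. Nuclear charges: V⁵⁺ (Z=23), Ti⁴⁺ (Z=22), Sc³⁺ (Z=21), Ca²⁺ (Z=20), Cl⁻ (Z=17), P³⁻ (Z=15). Highest Z is smallest.
The complete sequence is V⁵⁺ < Ti⁴⁺ < Sc³⁺ < Ca²⁺ < Cl⁻ < P³⁻. Ti⁴⁺ sits at position 2.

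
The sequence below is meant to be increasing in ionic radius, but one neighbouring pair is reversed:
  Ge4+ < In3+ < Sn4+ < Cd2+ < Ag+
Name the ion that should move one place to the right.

Scanning neighbour by neighbour, only In3+/Sn4+ violates a trend: Sn4+ and In3+ share 46 electrons; the higher nuclear charge on Sn (Z=50) contracts it more, so Sn4+ < In3+. That makes In3+ the one sitting a position early relative to where it belongs.

In3+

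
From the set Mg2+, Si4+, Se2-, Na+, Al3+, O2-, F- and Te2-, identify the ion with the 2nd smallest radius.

Si4+ has 10 e⁻ (Z=14), Al3+ has 10 e⁻ (Z=13), Mg2+ has 10 e⁻ (Z=12), Na+ has 10 e⁻ (Z=11), F- has 10 e⁻ (Z=9), O2- has 10 e⁻ (Z=8), Se2- has 36 e⁻ (Z=34), Te2- has 54 e⁻ (Z=52). Si4+ < Al3+ (isoelectronic, higher Z=14 is smaller); Al3+ < Mg2+ (both 10 e⁻, Z=13>12); Mg2+ < Na+ (both 10 e⁻, Z=12>11); Na+ < F- (both 10 e⁻, Z=11>9); F- < O2- (isoelectronic, higher Z=9 is smaller); O2- < Se2- (same group, period 2 vs 4); Se2- < Te2- (same group, 1 shell fewer).
Ordering: Si4+ < Al3+ < Mg2+ < Na+ < F- < O2- < Se2- < Te2-. The 2nd smallest is Al3+.

Al3+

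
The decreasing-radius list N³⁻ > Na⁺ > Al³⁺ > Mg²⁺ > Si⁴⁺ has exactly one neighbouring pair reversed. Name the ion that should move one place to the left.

Mg²⁺

Scanning neighbour by neighbour, only Al³⁺/Mg²⁺ violates a trend: they are isoelectronic (10 e⁻) and Al has more protons than Mg (13 vs 12), making Al³⁺ smaller. That makes Mg²⁺ the one sitting a position late relative to where it belongs.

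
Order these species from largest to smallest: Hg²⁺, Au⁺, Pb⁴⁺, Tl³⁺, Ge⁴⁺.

Au⁺ > Hg²⁺ > Tl³⁺ > Pb⁴⁺ > Ge⁴⁺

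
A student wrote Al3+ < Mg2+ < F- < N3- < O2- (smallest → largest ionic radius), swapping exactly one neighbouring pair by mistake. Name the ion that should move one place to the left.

O2-

Check each adjacent pair. N3- and O2- are reversed: O2- and N3- share 10 electrons; the higher nuclear charge on O (Z=8) contracts it more, so O2- < N3-. No other neighbouring pair contradicts the periodic trends, so O2- is the ion listed too late.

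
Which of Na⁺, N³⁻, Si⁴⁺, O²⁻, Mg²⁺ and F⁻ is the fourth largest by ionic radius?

Each ion has 10 electrons. The ranking follows nuclear charge in reverse — greater Z gives a smaller radius. Si⁴⁺ (Z=14), Mg²⁺ (Z=12), Na⁺ (Z=11), F⁻ (Z=9), O²⁻ (Z=8), N³⁻ (Z=7).
Full ascending order: Si⁴⁺ < Mg²⁺ < Na⁺ < F⁻ < O²⁻ < N³⁻. Counting from the largest, position 4 is Na⁺.

Na⁺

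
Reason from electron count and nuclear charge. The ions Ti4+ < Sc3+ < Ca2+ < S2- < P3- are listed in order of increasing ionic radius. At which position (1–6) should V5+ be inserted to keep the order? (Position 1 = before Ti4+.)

All of these have 18 electrons (isoelectronic). With the same electron cloud, the ion with the most protons pulls it in tightest. Nuclear charges: V5+ (Z=23), Ti4+ (Z=22), Sc3+ (Z=21), Ca2+ (Z=20), S2- (Z=16), P3- (Z=15). Highest Z is smallest.
Putting V5+ in gives V5+ < Ti4+ < Sc3+ < Ca2+ < S2- < P3-; it lands at slot 1.

1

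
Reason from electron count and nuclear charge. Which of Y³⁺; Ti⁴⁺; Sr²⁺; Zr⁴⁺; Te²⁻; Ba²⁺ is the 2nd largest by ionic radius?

Ba²⁺

Electron counts and nuclear charges: Ti⁴⁺ (Z=22, 18 e⁻), Zr⁴⁺ (Z=40, 36 e⁻), Y³⁺ (Z=39, 36 e⁻), Sr²⁺ (Z=38, 36 e⁻), Ba²⁺ (Z=56, 54 e⁻), Te²⁻ (Z=52, 54 e⁻). Ti⁴⁺ < Zr⁴⁺ (same group, 1 shell fewer); Zr⁴⁺ < Y³⁺ (isoelectronic, higher Z=40 is smaller); Y³⁺ < Sr²⁺ (both 36 e⁻, Z=39>38); Sr²⁺ < Ba²⁺ (same group, period 5 vs 6); Ba²⁺ < Te²⁻ (both 54 e⁻, Z=56>52).
That gives Ti⁴⁺ < Zr⁴⁺ < Y³⁺ < Sr²⁺ < Ba²⁺ < Te²⁻. From the largest end, number 2 is Ba²⁺.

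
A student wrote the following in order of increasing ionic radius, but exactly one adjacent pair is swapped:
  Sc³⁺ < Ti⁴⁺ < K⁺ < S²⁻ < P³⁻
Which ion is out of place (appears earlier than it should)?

Sc³⁺

Compare adjacent ions: they are isoelectronic (18 e⁻) and Ti has more protons than Sc (22 vs 21), making Ti⁴⁺ smaller — yet in this increasing list Sc³⁺ sits before Ti⁴⁺. Nothing else is reversed, so Sc³⁺ should move one place to the right.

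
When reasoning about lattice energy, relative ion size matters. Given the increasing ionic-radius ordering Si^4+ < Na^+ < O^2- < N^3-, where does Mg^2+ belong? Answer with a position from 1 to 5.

These species are isoelectronic with 10 electrons. The only difference is the number of protons: Si^4+ (Z=14), Mg^2+ (Z=12), Na^+ (Z=11), O^2- (Z=8), N^3- (Z=7). The strongest nuclear pull (Si^4+) gives the smallest ion.
Putting Mg^2+ in gives Si^4+ < Mg^2+ < Na^+ < O^2- < N^3-; it lands at slot 2.

2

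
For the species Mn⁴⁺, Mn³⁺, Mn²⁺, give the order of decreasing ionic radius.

Same element, different charge: the more highly charged cation has fewer electrons and a greater effective nuclear charge per electron, making Mn⁴⁺ the smallest.

Mn²⁺ > Mn³⁺ > Mn⁴⁺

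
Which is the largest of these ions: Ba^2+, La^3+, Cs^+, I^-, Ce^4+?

Isoelectronic series (54 e⁻ each). Size is set by nuclear charge: more protons means a smaller ion. Ce^4+ (Z=58), La^3+ (Z=57), Ba^2+ (Z=56), Cs^+ (Z=55), I^- (Z=53).

I^-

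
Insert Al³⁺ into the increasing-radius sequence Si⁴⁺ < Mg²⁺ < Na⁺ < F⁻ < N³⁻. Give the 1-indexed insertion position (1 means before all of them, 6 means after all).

All of these have 10 electrons (isoelectronic). With the same electron cloud, the ion with the most protons pulls it in tightest. Nuclear charges: Si⁴⁺ (Z=14), Al³⁺ (Z=13), Mg²⁺ (Z=12), Na⁺ (Z=11), F⁻ (Z=9), N³⁻ (Z=7). Highest Z is smallest.
Merged order: Si⁴⁺ < Al³⁺ < Mg²⁺ < Na⁺ < F⁻ < N³⁻ — Al³⁺ is number 2.

2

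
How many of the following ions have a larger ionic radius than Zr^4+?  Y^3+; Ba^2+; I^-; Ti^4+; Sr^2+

Ti^4+ (Z=22, 18 e⁻), Zr^4+ (Z=40, 36 e⁻), Y^3+ (Z=39, 36 e⁻), Sr^2+ (Z=38, 36 e⁻), Ba^2+ (Z=56, 54 e⁻), I^- (Z=53, 54 e⁻). Ti^4+ < Zr^4+ (same group, 1 shell fewer); Zr^4+ < Y^3+ (both 36 e⁻, Z=40>39); Y^3+ < Sr^2+ (both 36 e⁻, Z=39>38); Sr^2+ < Ba^2+ (same group, period 5 vs 6); Ba^2+ < I^- (isoelectronic, higher Z=56 is smaller).
Relative to Zr^4+, the ions that are larger are Y^3+, Sr^2+, Ba^2+, I^-. So 4 are larger.

4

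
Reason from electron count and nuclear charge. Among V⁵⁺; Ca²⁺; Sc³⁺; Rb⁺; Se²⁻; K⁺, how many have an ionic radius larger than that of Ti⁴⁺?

5

Electron counts and nuclear charges: V⁵⁺ (Z=23, 18 e⁻), Ti⁴⁺ (Z=22, 18 e⁻), Sc³⁺ (Z=21, 18 e⁻), Ca²⁺ (Z=20, 18 e⁻), K⁺ (Z=19, 18 e⁻), Rb⁺ (Z=37, 36 e⁻), Se²⁻ (Z=34, 36 e⁻). V⁵⁺ < Ti⁴⁺ (both 18 e⁻, Z=23>22); Ti⁴⁺ < Sc³⁺ (isoelectronic, higher Z=22 is smaller); Sc³⁺ < Ca²⁺ (isoelectronic, higher Z=21 is smaller); Ca²⁺ < K⁺ (isoelectronic, higher Z=20 is smaller); K⁺ < Rb⁺ (same group, period 4 vs 5); Rb⁺ < Se²⁻ (both 36 e⁻, Z=37>34).
Ordering all of them (including Ti⁴⁺) by radius gives V⁵⁺ < Ti⁴⁺ < Sc³⁺ < Ca²⁺ < K⁺ < Rb⁺ < Se²⁻. Count: 5.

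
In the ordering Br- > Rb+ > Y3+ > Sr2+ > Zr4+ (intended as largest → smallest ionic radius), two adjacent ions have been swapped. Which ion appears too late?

Sr2+

Compare adjacent ions: Y3+ and Sr2+ share 36 electrons; the higher nuclear charge on Y (Z=39) contracts it more, so Y3+ < Sr2+ — yet in this decreasing list Y3+ sits before Sr2+. Nothing else is reversed, so Sr2+ should move one place to the left.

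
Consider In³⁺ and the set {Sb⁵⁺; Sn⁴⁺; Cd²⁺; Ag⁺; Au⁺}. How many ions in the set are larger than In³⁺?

3

Work out protons and electrons: Sb⁵⁺ (Z=51, 46 e⁻), Sn⁴⁺ (Z=50, 46 e⁻), In³⁺ (Z=49, 46 e⁻), Cd²⁺ (Z=48, 46 e⁻), Ag⁺ (Z=47, 46 e⁻), Au⁺ (Z=79, 78 e⁻). Sb⁵⁺ < Sn⁴⁺ (isoelectronic, higher Z=51 is smaller); Sn⁴⁺ < In³⁺ (both 46 e⁻, Z=50>49); In³⁺ < Cd²⁺ (isoelectronic, higher Z=49 is smaller); Cd²⁺ < Ag⁺ (isoelectronic, higher Z=48 is smaller); Ag⁺ < Au⁺ (same group, period 5 vs 6).
Ordering all of them (including In³⁺) by radius gives Sb⁵⁺ < Sn⁴⁺ < In³⁺ < Cd²⁺ < Ag⁺ < Au⁺. That's 3.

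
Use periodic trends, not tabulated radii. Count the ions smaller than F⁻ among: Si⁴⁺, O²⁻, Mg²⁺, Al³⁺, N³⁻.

Each ion has 10 electrons. The ranking follows nuclear charge in reverse — greater Z gives a smaller radius. Si⁴⁺ (Z=14), Al³⁺ (Z=13), Mg²⁺ (Z=12), F⁻ (Z=9), O²⁻ (Z=8), N³⁻ (Z=7).
Overall: Si⁴⁺ < Al³⁺ < Mg²⁺ < F⁻ < O²⁻ < N³⁻. F⁻ has 3 below it and 2 above. That's 3.

3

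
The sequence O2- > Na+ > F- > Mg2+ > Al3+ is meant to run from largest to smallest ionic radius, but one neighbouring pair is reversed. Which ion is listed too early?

Na+

The pair Na+, F- is the wrong way round — Na+ and F- share 10 electrons; the higher nuclear charge on Na (Z=11) contracts it more, so Na+ < F-. All other adjacent pairs agree with periodic trends, so Na+ is the misplaced ion.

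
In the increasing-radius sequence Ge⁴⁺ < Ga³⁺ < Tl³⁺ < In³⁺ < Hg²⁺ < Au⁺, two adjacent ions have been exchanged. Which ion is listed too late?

The pair Tl³⁺, In³⁺ is the wrong way round — both in group 13 with the same charge; In³⁺ (period 5) has the smaller radius. All other adjacent pairs agree with periodic trends, so In³⁺ is the misplaced ion.

In³⁺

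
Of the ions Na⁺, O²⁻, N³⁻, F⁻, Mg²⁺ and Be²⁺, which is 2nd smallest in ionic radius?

Mg²⁺

Electron counts and nuclear charges: Be²⁺ has 2 e⁻ (Z=4), Mg²⁺ has 10 e⁻ (Z=12), Na⁺ has 10 e⁻ (Z=11), F⁻ has 10 e⁻ (Z=9), O²⁻ has 10 e⁻ (Z=8), N³⁻ has 10 e⁻ (Z=7). Be²⁺ < Mg²⁺ (same group, period 2 vs 3); Mg²⁺ < Na⁺ (both 10 e⁻, Z=12>11); Na⁺ < F⁻ (both 10 e⁻, Z=11>9); F⁻ < O²⁻ (isoelectronic, higher Z=9 is smaller); O²⁻ < N³⁻ (isoelectronic, higher Z=8 is smaller).
So the order is Be²⁺ < Mg²⁺ < Na⁺ < F⁻ < O²⁻ < N³⁻; the 2nd-smallest ion is Mg²⁺.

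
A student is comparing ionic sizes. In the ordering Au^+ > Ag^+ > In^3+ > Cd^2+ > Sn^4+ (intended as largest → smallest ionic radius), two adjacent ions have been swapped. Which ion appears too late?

Cd^2+

Compare adjacent ions: In^3+ and Cd^2+ share 46 electrons; the higher nuclear charge on In (Z=49) contracts it more, so In^3+ < Cd^2+ — yet in this decreasing list In^3+ sits before Cd^2+. Nothing else is reversed, so Cd^2+ should move one place to the left.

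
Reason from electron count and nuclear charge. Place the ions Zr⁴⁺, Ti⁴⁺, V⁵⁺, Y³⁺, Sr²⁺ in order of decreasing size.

V⁵⁺: 18 e⁻, Z=23, Ti⁴⁺: 18 e⁻, Z=22, Zr⁴⁺: 36 e⁻, Z=40, Y³⁺: 36 e⁻, Z=39, Sr²⁺: 36 e⁻, Z=38. V⁵⁺ < Ti⁴⁺ (isoelectronic, higher Z=23 is smaller); Ti⁴⁺ < Zr⁴⁺ (same group, 1 shell fewer); Zr⁴⁺ < Y³⁺ (both 36 e⁻, Z=40>39); Y³⁺ < Sr²⁺ (both 36 e⁻, Z=39>38).

Sr²⁺ > Y³⁺ > Zr⁴⁺ > Ti⁴⁺ > V⁵⁺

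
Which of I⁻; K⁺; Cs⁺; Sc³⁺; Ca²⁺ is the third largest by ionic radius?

K⁺

Work out protons and electrons: Sc³⁺ has 18 e⁻ (Z=21), Ca²⁺ has 18 e⁻ (Z=20), K⁺ has 18 e⁻ (Z=19), Cs⁺ has 54 e⁻ (Z=55), I⁻ has 54 e⁻ (Z=53). Sc³⁺ < Ca²⁺ (both 18 e⁻, Z=21>20); Ca²⁺ < K⁺ (isoelectronic, higher Z=20 is smaller); K⁺ < Cs⁺ (same group, 2 shells fewer); Cs⁺ < I⁻ (isoelectronic, higher Z=55 is smaller).
Full ascending order: Sc³⁺ < Ca²⁺ < K⁺ < Cs⁺ < I⁻. Counting from the largest, position 3 is K⁺.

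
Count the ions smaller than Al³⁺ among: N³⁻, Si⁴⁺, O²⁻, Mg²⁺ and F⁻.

All of these have 10 electrons (isoelectronic). With the same electron cloud, the ion with the most protons pulls it in tightest. Nuclear charges: Si⁴⁺ (Z=14), Al³⁺ (Z=13), Mg²⁺ (Z=12), F⁻ (Z=9), O²⁻ (Z=8), N³⁻ (Z=7). Highest Z is smallest.
Ordering all of them (including Al³⁺) by radius gives Si⁴⁺ < Al³⁺ < Mg²⁺ < F⁻ < O²⁻ < N³⁻. Count: 1.

1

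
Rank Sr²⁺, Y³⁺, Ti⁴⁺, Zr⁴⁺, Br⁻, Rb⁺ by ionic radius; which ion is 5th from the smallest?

Rb⁺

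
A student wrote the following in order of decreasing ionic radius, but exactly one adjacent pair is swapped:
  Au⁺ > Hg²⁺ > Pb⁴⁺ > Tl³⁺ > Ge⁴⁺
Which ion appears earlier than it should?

Pb⁴⁺

Compare adjacent ions: they are isoelectronic (78 e⁻) and Pb has more protons than Tl (82 vs 81), making Pb⁴⁺ smaller — yet in this decreasing list Pb⁴⁺ sits before Tl³⁺. Nothing else is reversed, so Pb⁴⁺ should move one place to the right.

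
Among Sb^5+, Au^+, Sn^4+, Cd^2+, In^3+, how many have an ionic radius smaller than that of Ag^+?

4

Electron counts and nuclear charges: Sb^5+: 46 e⁻, Z=51, Sn^4+: 46 e⁻, Z=50, In^3+: 46 e⁻, Z=49, Cd^2+: 46 e⁻, Z=48, Ag^+: 46 e⁻, Z=47, Au^+: 78 e⁻, Z=79. Sb^5+ < Sn^4+ (both 46 e⁻, Z=51>50); Sn^4+ < In^3+ (isoelectronic, higher Z=50 is smaller); In^3+ < Cd^2+ (both 46 e⁻, Z=49>48); Cd^2+ < Ag^+ (both 46 e⁻, Z=48>47); Ag^+ < Au^+ (same group, period 5 vs 6).
Overall: Sb^5+ < Sn^4+ < In^3+ < Cd^2+ < Ag^+ < Au^+. Ag^+ has 4 below it and 1 above. Count: 4.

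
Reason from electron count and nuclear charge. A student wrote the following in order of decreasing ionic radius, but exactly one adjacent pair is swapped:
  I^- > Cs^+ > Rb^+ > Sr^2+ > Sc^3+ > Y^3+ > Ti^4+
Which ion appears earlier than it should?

Sc^3+

Compare adjacent ions: same group and charge — period 4 sits above period 5, so Sc^3+ is smaller — yet in this decreasing list Sc^3+ sits before Y^3+. Nothing else is reversed, so Sc^3+ should move one place to the right.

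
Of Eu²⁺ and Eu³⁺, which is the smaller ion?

Eu³⁺

Same element, different charge: the more highly charged cation has fewer electrons and a greater effective nuclear charge per electron, making Eu³⁺ the smallest.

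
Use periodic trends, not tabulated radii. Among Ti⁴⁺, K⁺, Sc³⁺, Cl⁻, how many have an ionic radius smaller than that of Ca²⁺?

Isoelectronic series (18 e⁻ each). Size is set by nuclear charge: more protons means a smaller ion. Ti⁴⁺ (Z=22), Sc³⁺ (Z=21), Ca²⁺ (Z=20), K⁺ (Z=19), Cl⁻ (Z=17).
Overall: Ti⁴⁺ < Sc³⁺ < Ca²⁺ < K⁺ < Cl⁻. Ca²⁺ has 2 below it and 2 above. That's 2.

2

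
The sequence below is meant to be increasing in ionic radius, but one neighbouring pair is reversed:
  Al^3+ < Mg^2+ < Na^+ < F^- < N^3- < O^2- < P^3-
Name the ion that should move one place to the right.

N^3-

Check each adjacent pair. N^3- and O^2- are reversed: they are isoelectronic (10 e⁻) and O has more protons than N (8 vs 7), making O^2- smaller. No other neighbouring pair contradicts the periodic trends, so N^3- is the ion listed too early.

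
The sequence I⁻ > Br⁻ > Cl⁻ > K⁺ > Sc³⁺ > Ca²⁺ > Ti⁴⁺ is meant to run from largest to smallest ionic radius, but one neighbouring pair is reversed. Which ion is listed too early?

Scanning neighbour by neighbour, only Sc³⁺/Ca²⁺ violates a trend: they are isoelectronic (18 e⁻) and Sc has more protons than Ca (21 vs 20), making Sc³⁺ smaller. That makes Sc³⁺ the one sitting a position early relative to where it belongs.

Sc³⁺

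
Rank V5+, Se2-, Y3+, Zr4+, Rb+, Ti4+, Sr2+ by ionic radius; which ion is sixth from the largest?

Ti4+

Tabulating Z and e⁻: V5+ (Z=23, 18 e⁻), Ti4+ (Z=22, 18 e⁻), Zr4+ (Z=40, 36 e⁻), Y3+ (Z=39, 36 e⁻), Sr2+ (Z=38, 36 e⁻), Rb+ (Z=37, 36 e⁻), Se2- (Z=34, 36 e⁻). V5+ < Ti4+ (both 18 e⁻, Z=23>22); Ti4+ < Zr4+ (same group, period 4 vs 5); Zr4+ < Y3+ (isoelectronic, higher Z=40 is smaller); Y3+ < Sr2+ (isoelectronic, higher Z=39 is smaller); Sr2+ < Rb+ (isoelectronic, higher Z=38 is smaller); Rb+ < Se2- (both 36 e⁻, Z=37>34).
Ordering: V5+ < Ti4+ < Zr4+ < Y3+ < Sr2+ < Rb+ < Se2-. The sixth largest is Ti4+.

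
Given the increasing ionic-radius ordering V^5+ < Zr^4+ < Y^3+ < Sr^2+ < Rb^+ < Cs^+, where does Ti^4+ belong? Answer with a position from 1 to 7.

V^5+ (Z=23, 18 e⁻), Ti^4+ (Z=22, 18 e⁻), Zr^4+ (Z=40, 36 e⁻), Y^3+ (Z=39, 36 e⁻), Sr^2+ (Z=38, 36 e⁻), Rb^+ (Z=37, 36 e⁻), Cs^+ (Z=55, 54 e⁻). V^5+ < Ti^4+ (both 18 e⁻, Z=23>22); Ti^4+ < Zr^4+ (same group, period 4 vs 5); Zr^4+ < Y^3+ (both 36 e⁻, Z=40>39); Y^3+ < Sr^2+ (both 36 e⁻, Z=39>38); Sr^2+ < Rb^+ (isoelectronic, higher Z=38 is smaller); Rb^+ < Cs^+ (same group, 1 shell fewer).
Putting Ti^4+ in gives V^5+ < Ti^4+ < Zr^4+ < Y^3+ < Sr^2+ < Rb^+ < Cs^+; it lands at slot 2.

2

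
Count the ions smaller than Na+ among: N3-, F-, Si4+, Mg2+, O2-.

Each ion has 10 electrons. The ranking follows nuclear charge in reverse — greater Z gives a smaller radius. Si4+ (Z=14), Mg2+ (Z=12), Na+ (Z=11), F- (Z=9), O2- (Z=8), N3- (Z=7).
Relative to Na+, the ions that are smaller are Si4+, Mg2+. Count: 2.

2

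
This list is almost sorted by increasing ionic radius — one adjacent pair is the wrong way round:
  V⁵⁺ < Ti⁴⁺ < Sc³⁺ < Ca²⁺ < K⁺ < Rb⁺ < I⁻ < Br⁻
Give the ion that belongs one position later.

I⁻

Scanning neighbour by neighbour, only I⁻/Br⁻ violates a trend: both in group 17 with the same charge; Br⁻ (period 4) has the smaller radius. That makes I⁻ the one sitting a position early relative to where it belongs.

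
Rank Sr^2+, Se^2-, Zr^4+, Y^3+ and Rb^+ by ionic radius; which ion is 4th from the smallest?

These species are isoelectronic with 36 electrons. The only difference is the number of protons: Zr^4+ (Z=40), Y^3+ (Z=39), Sr^2+ (Z=38), Rb^+ (Z=37), Se^2- (Z=34). The strongest nuclear pull (Zr^4+) gives the smallest ion.
Ordering: Zr^4+ < Y^3+ < Sr^2+ < Rb^+ < Se^2-. The 4th smallest is Rb^+.

Rb^+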